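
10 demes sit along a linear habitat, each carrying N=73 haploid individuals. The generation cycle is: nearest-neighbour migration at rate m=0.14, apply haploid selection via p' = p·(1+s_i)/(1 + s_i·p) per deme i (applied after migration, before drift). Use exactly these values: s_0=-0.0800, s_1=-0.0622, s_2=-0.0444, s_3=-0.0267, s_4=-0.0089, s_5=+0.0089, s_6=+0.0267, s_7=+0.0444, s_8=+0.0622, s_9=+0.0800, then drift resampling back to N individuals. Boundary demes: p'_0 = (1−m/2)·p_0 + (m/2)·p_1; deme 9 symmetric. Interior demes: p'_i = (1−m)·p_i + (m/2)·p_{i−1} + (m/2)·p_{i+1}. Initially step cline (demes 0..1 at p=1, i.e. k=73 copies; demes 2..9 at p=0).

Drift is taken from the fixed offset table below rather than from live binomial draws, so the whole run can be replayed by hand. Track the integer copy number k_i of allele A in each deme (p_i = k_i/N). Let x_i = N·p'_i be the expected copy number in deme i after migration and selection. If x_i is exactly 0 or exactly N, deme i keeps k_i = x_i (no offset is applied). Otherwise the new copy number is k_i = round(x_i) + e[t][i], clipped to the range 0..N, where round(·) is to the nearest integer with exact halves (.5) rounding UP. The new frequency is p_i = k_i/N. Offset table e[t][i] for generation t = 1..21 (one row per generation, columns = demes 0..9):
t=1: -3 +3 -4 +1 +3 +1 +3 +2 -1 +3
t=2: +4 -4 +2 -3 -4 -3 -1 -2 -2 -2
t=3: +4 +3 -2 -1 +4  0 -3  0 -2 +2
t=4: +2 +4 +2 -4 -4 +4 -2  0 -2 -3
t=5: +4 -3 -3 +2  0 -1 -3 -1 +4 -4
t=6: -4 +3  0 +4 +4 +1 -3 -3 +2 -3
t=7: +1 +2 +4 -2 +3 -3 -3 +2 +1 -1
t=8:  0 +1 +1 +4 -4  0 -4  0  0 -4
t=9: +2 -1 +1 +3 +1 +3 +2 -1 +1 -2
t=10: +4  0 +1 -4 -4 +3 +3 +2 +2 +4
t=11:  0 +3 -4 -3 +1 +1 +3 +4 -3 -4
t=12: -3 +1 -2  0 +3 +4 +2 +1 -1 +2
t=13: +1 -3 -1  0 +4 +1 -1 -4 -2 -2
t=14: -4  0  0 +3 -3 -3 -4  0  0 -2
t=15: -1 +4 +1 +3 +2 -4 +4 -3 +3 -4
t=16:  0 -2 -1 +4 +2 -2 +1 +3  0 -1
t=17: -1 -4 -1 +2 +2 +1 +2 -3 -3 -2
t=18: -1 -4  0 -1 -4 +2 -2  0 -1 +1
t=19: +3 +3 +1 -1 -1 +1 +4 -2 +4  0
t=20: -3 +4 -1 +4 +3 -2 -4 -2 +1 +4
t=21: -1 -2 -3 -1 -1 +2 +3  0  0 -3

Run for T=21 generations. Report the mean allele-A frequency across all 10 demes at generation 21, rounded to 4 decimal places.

t=0: k=[73 73 0 0 0 0 0 0 0 0]
t=1: x=[73.0000 67.5763 4.8983 0.0000 0.0000 0.0000 0.0000 0.0000 0.0000 0.0000] k=[73 71 1 0 0 0 0 0 0 0]
t=2: x=[72.8479 65.8356 5.5910 0.0681 0.0000 0.0000 0.0000 0.0000 0.0000 0.0000] k=[73 62 8 0 0 0 0 0 0 0]
t=3: x=[72.1638 58.2486 10.7955 0.5452 0.0000 0.0000 0.0000 0.0000 0.0000 0.0000] k=[73 61 9 0 0 0 0 0 0 0]
t=4: x=[72.0879 57.4278 11.5612 0.6133 0.0000 0.0000 0.0000 0.0000 0.0000 0.0000] k=[73 61 14 0 0 0 0 0 0 0]
t=5: x=[72.0879 57.7913 15.7420 0.9542 0.0000 0.0000 0.0000 0.0000 0.0000 0.0000] k=[73 55 13 3 0 0 0 0 0 0]
t=6: x=[71.6325 52.3834 14.6996 3.4012 0.2081 0.0000 0.0000 0.0000 0.0000 0.0000] k=[68 55 15 7 4 0 0 0 0 0]
t=7: x=[66.6210 52.1673 16.6491 7.1730 3.8969 0.2825 0.0000 0.0000 0.0000 0.0000] k=[68 54 21 5 7 0 0 0 0 0]
t=8: x=[66.5460 51.7148 21.4949 6.1068 6.3182 0.4943 0.0000 0.0000 0.0000 0.0000] k=[67 53 22 10 2 0 0 0 0 0]
t=9: x=[65.4756 50.8314 22.6150 10.0433 2.3992 0.1412 0.0000 0.0000 0.0000 0.0000] k=[67 50 24 13 3 3 0 0 0 0]
t=10: x=[65.2511 48.3323 24.3081 12.7821 3.6687 2.8139 0.2156 0.0000 0.0000 0.0000] k=[69 48 25 9 0 6 3 0 0 0]
t=11: x=[67.0928 46.7912 24.7418 9.2688 1.0408 5.4142 3.0767 0.2193 0.0000 0.0000] k=[67 50 21 6 2 6 6 4 0 0]
t=12: x=[65.2511 48.1178 21.2887 6.6056 2.5380 5.7669 6.0036 4.0219 0.2973 0.0000] k=[62 49 19 7 6 10 8 5 0 0]
t=13: x=[60.2354 46.7403 19.6020 7.5841 6.2984 9.6540 8.1182 5.0608 0.3717 0.0000] k=[61 44 19 8 10 11 7 1 0 0]
t=14: x=[58.8848 42.3038 19.3278 8.7005 9.8536 10.7309 7.0255 1.4088 0.0743 0.0000] k=[55 42 19 12 7 8 3 1 0 0]
t=15: x=[52.8984 40.1438 19.4649 11.8686 7.3606 7.6404 3.2918 1.1168 0.0743 0.0000] k=[52 44 20 15 9 4 7 0 3 0]
t=16: x=[50.1520 41.7378 20.6509 14.6112 8.9992 4.5980 6.4533 0.7308 2.7345 0.2267] k=[50 40 20 19 11 3 7 4 3 0]
t=17: x=[47.9464 38.1324 20.6509 18.1386 10.9167 3.8724 6.6679 4.3130 3.0305 0.2267] k=[47 34 20 20 13 5 9 1 0 0]
t=18: x=[44.6585 32.7669 20.3076 19.1256 12.8352 5.8878 8.3529 1.5547 0.0743 0.0000] k=[44 29 20 18 9 8 6 2 0 0]
t=19: x=[41.4657 28.2995 19.8273 17.1523 9.4860 7.9928 6.0036 2.2321 0.1487 0.0000] k=[44 31 21 16 8 9 10 0 4 0]
t=20: x=[41.6076 30.0683 20.6705 15.4577 8.5622 9.0701 9.4446 1.0229 3.6433 0.3023] k=[39 34 20 19 12 7 5 0 5 4]
t=21: x=[37.1307 32.2102 20.2390 18.2076 12.0498 7.2678 4.9093 0.7308 4.8460 4.3761] k=[36 30 17 17 11 9 8 1 5 1]

0.1849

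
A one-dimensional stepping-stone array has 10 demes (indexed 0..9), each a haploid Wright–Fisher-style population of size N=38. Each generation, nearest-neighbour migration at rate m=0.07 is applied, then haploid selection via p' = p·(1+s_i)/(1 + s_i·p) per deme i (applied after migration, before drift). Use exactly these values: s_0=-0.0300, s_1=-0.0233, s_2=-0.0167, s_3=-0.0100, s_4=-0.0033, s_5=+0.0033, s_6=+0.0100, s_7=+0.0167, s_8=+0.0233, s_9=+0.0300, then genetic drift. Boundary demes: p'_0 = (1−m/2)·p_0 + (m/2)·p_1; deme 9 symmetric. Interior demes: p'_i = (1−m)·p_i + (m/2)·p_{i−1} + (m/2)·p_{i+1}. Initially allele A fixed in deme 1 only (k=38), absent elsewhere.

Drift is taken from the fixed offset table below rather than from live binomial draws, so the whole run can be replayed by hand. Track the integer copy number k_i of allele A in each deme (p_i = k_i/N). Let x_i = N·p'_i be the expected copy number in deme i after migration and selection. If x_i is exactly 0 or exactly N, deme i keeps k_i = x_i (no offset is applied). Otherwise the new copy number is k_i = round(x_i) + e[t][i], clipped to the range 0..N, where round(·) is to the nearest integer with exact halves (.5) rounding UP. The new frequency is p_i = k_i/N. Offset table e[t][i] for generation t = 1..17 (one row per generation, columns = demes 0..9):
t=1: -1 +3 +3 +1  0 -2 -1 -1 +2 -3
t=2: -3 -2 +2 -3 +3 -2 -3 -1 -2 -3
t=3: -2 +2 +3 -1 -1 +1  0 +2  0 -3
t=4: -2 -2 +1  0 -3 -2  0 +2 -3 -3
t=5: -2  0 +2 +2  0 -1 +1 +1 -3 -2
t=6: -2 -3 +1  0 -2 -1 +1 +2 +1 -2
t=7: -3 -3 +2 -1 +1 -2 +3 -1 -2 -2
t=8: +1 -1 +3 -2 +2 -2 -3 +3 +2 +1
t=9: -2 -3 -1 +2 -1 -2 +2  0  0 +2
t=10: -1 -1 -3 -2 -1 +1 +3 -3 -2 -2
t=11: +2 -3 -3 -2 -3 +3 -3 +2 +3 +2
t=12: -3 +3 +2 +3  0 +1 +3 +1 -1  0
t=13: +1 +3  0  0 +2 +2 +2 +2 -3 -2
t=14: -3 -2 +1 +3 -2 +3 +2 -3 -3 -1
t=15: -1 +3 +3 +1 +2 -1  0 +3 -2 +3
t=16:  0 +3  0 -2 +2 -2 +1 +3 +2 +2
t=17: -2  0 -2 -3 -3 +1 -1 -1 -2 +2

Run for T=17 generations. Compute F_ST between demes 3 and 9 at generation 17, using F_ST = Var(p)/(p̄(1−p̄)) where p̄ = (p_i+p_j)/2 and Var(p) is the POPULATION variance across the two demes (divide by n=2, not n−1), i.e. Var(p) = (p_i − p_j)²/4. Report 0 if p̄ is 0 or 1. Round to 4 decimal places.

t=0: k=[0 38 0 0 0 0 0 0 0 0]
t=1: x=[1.2915 35.2811 1.3086 0.0000 0.0000 0.0000 0.0000 0.0000 0.0000 0.0000] k=[0 38 4 0 0 0 0 0 0 0]
t=2: x=[1.2915 35.4240 4.9767 0.1386 0.0000 0.0000 0.0000 0.0000 0.0000 0.0000] k=[0 33 7 0 0 0 0 0 0 0]
t=3: x=[1.1214 30.7984 7.5625 0.2426 0.0000 0.0000 0.0000 0.0000 0.0000 0.0000] k=[0 33 11 0 0 0 0 0 0 0]
t=4: x=[1.1214 30.9405 11.2512 0.3812 0.0000 0.0000 0.0000 0.0000 0.0000 0.0000] k=[0 29 12 0 0 0 0 0 0 0]
t=5: x=[0.9853 27.2088 12.0361 0.4158 0.0000 0.0000 0.0000 0.0000 0.0000 0.0000] k=[0 27 14 2 0 0 0 0 0 0]
t=6: x=[0.9173 25.4023 13.8863 2.3279 0.0698 0.0000 0.0000 0.0000 0.0000 0.0000] k=[0 22 15 2 0 0 0 0 0 0]
t=7: x=[0.7474 20.7632 14.6382 2.3626 0.0698 0.0000 0.0000 0.0000 0.0000 0.0000] k=[0 18 17 1 1 0 0 0 0 0]
t=8: x=[0.6114 17.1130 16.3180 1.5450 0.9619 0.0351 0.0000 0.0000 0.0000 0.0000] k=[2 16 19 0 3 0 0 0 0 0]
t=9: x=[2.4201 15.3986 18.0703 0.7625 2.7815 0.1053 0.0000 0.0000 0.0000 0.0000] k=[0 12 17 3 2 0 0 0 0 0]
t=10: x=[0.4075 11.5645 16.1783 3.4236 1.9588 0.0702 0.0000 0.0000 0.0000 0.0000] k=[0 11 13 1 1 1 0 0 0 0]
t=11: x=[0.3736 10.5049 12.3691 1.4063 0.9968 0.9681 0.0353 0.0000 0.0000 0.0000] k=[2 8 9 0 0 4 0 0 0 0]
t=12: x=[2.1474 7.6795 8.5380 0.3119 0.1395 3.7311 0.1414 0.0000 0.0000 0.0000] k=[0 11 11 3 0 5 3 0 0 0]
t=13: x=[0.3736 10.4356 10.5909 3.1459 0.2791 4.7687 2.9923 0.1067 0.0000 0.0000] k=[1 13 11 3 2 7 5 2 0 0]
t=14: x=[1.3789 12.3130 10.6604 3.2153 2.2031 6.7733 5.0081 2.0671 0.0716 0.0000] k=[0 10 12 6 0 10 7 0 0 0]
t=15: x=[0.3396 9.5504 11.5839 5.9494 0.5582 9.5686 6.9161 0.2491 0.0000 0.0000] k=[0 13 15 7 3 9 7 3 0 0]
t=16: x=[0.4415 12.4171 14.4987 7.0819 3.3399 8.7422 6.9866 3.0816 0.1074 0.0000] k=[0 15 14 5 5 7 8 6 2 0]
t=17: x=[0.5095 14.2295 13.5727 5.2692 5.0555 6.9838 7.9574 6.0134 2.1155 0.0721] k=[0 14 12 2 2 8 7 5 0 2]

0.0000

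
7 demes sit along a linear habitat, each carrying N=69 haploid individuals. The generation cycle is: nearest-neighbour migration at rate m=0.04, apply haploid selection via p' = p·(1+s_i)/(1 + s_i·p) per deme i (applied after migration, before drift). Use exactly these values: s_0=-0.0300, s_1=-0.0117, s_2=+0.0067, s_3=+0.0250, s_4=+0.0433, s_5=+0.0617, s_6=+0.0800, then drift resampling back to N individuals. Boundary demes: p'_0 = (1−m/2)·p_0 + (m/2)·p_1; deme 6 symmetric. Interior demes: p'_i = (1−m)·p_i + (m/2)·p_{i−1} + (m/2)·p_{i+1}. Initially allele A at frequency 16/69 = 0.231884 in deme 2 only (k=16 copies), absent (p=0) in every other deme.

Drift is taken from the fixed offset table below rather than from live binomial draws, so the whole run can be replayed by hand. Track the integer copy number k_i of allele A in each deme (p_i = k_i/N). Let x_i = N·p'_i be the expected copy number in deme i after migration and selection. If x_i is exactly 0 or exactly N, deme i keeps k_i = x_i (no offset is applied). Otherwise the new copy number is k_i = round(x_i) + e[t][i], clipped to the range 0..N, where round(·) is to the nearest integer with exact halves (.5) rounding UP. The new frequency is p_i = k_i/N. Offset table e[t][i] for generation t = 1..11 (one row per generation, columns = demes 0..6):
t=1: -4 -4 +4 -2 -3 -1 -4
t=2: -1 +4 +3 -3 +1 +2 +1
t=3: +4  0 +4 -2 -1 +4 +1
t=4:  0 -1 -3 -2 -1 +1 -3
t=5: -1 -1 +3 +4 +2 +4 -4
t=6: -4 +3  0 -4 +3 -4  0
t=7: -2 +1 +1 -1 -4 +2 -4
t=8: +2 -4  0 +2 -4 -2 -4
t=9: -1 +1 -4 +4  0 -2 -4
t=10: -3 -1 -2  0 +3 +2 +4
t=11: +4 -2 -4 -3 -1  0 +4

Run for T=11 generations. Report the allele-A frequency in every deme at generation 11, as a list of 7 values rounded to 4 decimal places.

t=0: k=[0 0 16 0 0 0 0]
t=1: x=[0.0000 0.3163 15.4399 0.3280 0.0000 0.0000 0.0000] k=[0 0 19 0 0 0 0]
t=2: x=[0.0000 0.3756 18.3297 0.3894 0.0000 0.0000 0.0000] k=[0 4 21 0 0 0 0]
t=3: x=[0.0776 4.2132 20.3356 0.4304 0.0000 0.0000 0.0000] k=[4 4 24 0 0 0 0]
t=4: x=[3.8868 4.3518 23.2228 0.4919 0.0000 0.0000 0.0000] k=[4 3 20 0 0 0 0]
t=5: x=[3.8673 3.3226 19.3528 0.4099 0.0000 0.0000 0.0000] k=[3 2 22 4 0 0 0]
t=6: x=[2.8944 2.3927 21.3383 4.3802 0.0835 0.0000 0.0000] k=[0 5 21 0 3 0 0]
t=7: x=[0.0970 5.1635 20.3557 0.4919 2.9993 0.0637 0.0000] k=[0 6 21 0 0 2 0]
t=8: x=[0.1164 6.1141 20.3758 0.4304 0.0417 2.0350 0.0432] k=[2 2 20 2 0 0 0]
t=9: x=[1.9417 2.3333 19.3729 2.3760 0.0417 0.0000 0.0000] k=[1 3 15 6 0 0 0]
t=10: x=[1.0093 3.1643 14.6569 6.1979 0.1252 0.0000 0.0000] k=[0 2 13 6 3 0 0]
t=11: x=[0.0388 2.1553 12.7091 6.2183 3.1240 0.0637 0.0000] k=[4 0 9 3 2 0 0]

[0.0580, 0.0000, 0.1304, 0.0435, 0.0290, 0.0000, 0.0000]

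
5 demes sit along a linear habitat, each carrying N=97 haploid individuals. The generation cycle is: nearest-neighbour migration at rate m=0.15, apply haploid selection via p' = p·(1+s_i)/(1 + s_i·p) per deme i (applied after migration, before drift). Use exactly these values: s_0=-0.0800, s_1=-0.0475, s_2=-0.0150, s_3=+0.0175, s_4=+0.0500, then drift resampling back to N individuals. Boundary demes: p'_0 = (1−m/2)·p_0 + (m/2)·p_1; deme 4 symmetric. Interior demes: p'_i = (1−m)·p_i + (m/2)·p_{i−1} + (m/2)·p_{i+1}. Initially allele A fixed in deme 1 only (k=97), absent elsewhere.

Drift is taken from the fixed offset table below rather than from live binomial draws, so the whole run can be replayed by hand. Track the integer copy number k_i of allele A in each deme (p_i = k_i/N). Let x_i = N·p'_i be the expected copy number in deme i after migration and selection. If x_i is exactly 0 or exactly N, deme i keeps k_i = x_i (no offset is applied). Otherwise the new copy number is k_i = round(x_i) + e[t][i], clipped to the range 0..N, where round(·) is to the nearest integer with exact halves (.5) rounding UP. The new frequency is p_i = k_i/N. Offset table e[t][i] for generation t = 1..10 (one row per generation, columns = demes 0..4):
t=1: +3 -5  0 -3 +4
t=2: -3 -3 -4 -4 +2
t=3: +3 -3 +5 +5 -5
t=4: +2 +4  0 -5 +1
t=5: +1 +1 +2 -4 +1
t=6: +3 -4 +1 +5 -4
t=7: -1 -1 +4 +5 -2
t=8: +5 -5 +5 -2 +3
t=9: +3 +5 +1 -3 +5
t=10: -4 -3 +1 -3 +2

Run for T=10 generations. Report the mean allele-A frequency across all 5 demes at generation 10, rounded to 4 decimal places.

0.1959

t=0: k=[0 97 0 0 0]
t=1: x=[6.7334 81.8378 7.1739 0.0000 0.0000] k=[10 77 7 0 0]
t=2: x=[13.9964 65.7024 11.5701 0.5341 0.0000] k=[11 63 8 0 0]
t=3: x=[13.8785 53.8124 11.3724 0.6104 0.0000] k=[17 51 16 6 0]
t=4: x=[18.2808 44.6503 17.6557 6.4030 0.4724] k=[20 49 18 1 1]
t=5: x=[20.7811 43.3305 18.8197 2.3139 1.0495] k=[22 44 21 0 2]
t=6: x=[22.1908 39.4807 20.9011 1.7546 1.9406] k=[25 35 22 7 0]
t=7: x=[24.2040 32.2194 21.5952 7.7224 0.5511] k=[23 31 26 13 0]
t=8: x=[22.1430 29.0256 25.1177 13.1965 1.0232] k=[27 24 30 11 4]
t=9: x=[25.1892 23.7904 27.8241 12.0823 4.7402] k=[28 29 29 9 10]
t=10: x=[26.4412 27.9469 27.2032 10.7396 10.3682] k=[22 25 28 8 12]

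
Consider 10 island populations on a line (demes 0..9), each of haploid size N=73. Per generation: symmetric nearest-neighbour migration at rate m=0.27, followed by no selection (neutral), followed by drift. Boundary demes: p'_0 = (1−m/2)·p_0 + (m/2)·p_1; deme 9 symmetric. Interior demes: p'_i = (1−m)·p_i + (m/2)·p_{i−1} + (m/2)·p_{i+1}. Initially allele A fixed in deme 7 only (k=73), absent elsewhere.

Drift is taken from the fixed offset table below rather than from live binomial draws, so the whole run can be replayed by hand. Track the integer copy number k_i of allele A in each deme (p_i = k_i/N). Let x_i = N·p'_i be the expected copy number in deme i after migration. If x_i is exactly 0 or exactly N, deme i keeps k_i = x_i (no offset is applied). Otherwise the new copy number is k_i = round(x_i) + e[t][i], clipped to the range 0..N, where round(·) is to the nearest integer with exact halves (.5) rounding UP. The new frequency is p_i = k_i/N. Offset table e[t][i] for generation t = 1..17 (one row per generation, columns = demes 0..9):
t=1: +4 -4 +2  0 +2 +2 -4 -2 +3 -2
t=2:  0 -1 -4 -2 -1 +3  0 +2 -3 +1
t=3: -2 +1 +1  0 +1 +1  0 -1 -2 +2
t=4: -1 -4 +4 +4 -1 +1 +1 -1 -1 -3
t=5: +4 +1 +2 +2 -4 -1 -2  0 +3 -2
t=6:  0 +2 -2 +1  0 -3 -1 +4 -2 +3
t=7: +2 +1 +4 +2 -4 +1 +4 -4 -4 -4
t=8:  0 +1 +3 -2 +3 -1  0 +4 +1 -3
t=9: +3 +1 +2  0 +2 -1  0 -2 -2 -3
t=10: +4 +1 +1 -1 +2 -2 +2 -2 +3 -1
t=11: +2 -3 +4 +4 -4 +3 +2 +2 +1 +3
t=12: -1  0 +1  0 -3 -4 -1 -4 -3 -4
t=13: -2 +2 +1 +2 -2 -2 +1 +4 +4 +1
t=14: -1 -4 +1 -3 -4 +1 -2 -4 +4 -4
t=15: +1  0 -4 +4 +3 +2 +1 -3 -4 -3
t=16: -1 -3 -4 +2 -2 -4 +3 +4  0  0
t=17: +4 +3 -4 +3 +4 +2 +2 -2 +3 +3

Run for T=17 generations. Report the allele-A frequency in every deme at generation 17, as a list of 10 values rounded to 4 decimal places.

t=0: k=[0 0 0 0 0 0 0 73 0 0]
t=1: x=[0.0000 0.0000 0.0000 0.0000 0.0000 0.0000 9.8550 53.2900 9.8550 0.0000] k=[0 0 0 0 0 0 6 51 13 0]
t=2: x=[0.0000 0.0000 0.0000 0.0000 0.0000 0.8100 11.2650 39.7950 16.3750 1.7550] k=[0 0 0 0 0 4 11 42 13 3]
t=3: x=[0.0000 0.0000 0.0000 0.0000 0.5400 4.4050 14.2400 33.9000 15.5650 4.3500] k=[0 0 0 0 2 5 14 33 14 6]
t=4: x=[0.0000 0.0000 0.0000 0.2700 2.1350 5.8100 15.3500 27.8700 15.4850 7.0800] k=[0 0 0 4 1 7 16 27 14 4]
t=5: x=[0.0000 0.0000 0.5400 3.0550 2.2150 7.4050 16.2700 23.7600 14.4050 5.3500] k=[0 0 3 5 0 6 14 24 17 3]
t=6: x=[0.0000 0.4050 2.8650 4.0550 1.4850 6.2700 14.2700 21.7050 16.0550 4.8900] k=[0 2 1 5 1 3 13 26 14 8]
t=7: x=[0.2700 1.5950 1.6750 3.9200 1.8100 4.0800 13.4050 22.6250 14.8100 8.8100] k=[2 3 6 6 0 5 17 19 11 5]
t=8: x=[2.1350 3.2700 5.5950 5.1900 1.4850 5.9450 15.6500 17.6500 11.2700 5.8100] k=[2 4 9 3 4 5 16 22 12 3]
t=9: x=[2.2700 4.4050 7.5150 3.9450 4.0000 6.3500 15.3250 19.8400 12.1350 4.2150] k=[5 5 10 4 6 5 15 18 10 1]
t=10: x=[5.0000 5.6750 8.5150 5.0800 5.5950 6.4850 14.0550 16.5150 9.8650 2.2150] k=[9 7 10 4 8 4 16 15 13 1]
t=11: x=[8.7300 7.6750 8.7850 5.3500 6.9200 6.1600 14.2450 14.8650 11.6500 2.6200] k=[11 5 13 9 3 9 16 17 13 6]
t=12: x=[10.1900 6.8900 11.3800 8.7300 4.6200 9.1350 15.1900 16.3250 12.5950 6.9450] k=[9 7 12 9 2 5 14 12 10 3]
t=13: x=[8.7300 7.9450 10.9200 8.4600 3.3500 5.8100 12.5150 12.0000 9.3250 3.9450] k=[7 10 12 10 1 4 14 16 13 5]
t=14: x=[7.4050 9.8650 11.4600 9.0550 2.6200 4.9450 12.9200 15.3250 12.3250 6.0800] k=[6 6 12 6 0 6 11 11 16 2]
t=15: x=[6.0000 6.8100 10.3800 6.0000 1.6200 5.8650 10.3250 11.6750 13.4350 3.8900] k=[7 7 6 10 5 8 11 9 9 1]
t=16: x=[7.0000 6.8650 6.6750 8.7850 6.0800 8.0000 10.3250 9.2700 7.9200 2.0800] k=[6 4 3 11 4 4 13 13 8 2]
t=17: x=[5.7300 4.1350 4.2150 8.9750 4.9450 5.2150 11.7850 12.3250 7.8650 2.8100] k=[10 7 0 12 9 7 14 10 11 6]

[0.1370, 0.0959, 0.0000, 0.1644, 0.1233, 0.0959, 0.1918, 0.1370, 0.1507, 0.0822]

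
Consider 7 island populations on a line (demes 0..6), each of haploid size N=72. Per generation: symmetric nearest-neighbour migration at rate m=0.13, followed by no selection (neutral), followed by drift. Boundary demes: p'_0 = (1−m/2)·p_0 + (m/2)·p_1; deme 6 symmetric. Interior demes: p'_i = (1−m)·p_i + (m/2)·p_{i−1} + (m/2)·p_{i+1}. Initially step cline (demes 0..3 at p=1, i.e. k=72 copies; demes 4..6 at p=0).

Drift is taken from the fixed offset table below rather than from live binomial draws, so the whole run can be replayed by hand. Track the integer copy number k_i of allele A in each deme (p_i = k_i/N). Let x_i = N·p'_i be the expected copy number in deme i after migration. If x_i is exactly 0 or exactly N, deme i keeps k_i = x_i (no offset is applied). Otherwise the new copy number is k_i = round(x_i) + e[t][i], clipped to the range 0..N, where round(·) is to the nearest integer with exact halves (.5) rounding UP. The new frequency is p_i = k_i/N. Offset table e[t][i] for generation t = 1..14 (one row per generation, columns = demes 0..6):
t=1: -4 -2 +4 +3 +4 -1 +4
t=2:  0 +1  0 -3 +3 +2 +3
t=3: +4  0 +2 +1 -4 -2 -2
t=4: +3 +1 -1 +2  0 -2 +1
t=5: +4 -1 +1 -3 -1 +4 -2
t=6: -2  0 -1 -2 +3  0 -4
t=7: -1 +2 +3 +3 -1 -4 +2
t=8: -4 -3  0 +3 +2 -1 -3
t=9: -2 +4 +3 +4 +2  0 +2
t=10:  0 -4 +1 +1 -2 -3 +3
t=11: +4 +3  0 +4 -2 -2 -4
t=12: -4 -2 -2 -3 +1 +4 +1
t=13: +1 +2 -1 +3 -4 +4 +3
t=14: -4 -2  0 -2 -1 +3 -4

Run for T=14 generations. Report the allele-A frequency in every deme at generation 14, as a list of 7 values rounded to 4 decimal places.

[0.8472, 0.9306, 0.9167, 0.7639, 0.3333, 0.2083, 0.0139]

t=0: k=[72 72 72 72 0 0 0]
t=1: x=[72.0000 72.0000 72.0000 67.3200 4.6800 0.0000 0.0000] k=[72 72 72 70 9 0 0]
t=2: x=[72.0000 72.0000 71.8700 66.1650 12.3800 0.5850 0.0000] k=[72 72 72 63 15 3 0]
t=3: x=[72.0000 72.0000 71.4150 60.4650 17.3400 3.5850 0.1950] k=[72 72 72 61 13 2 0]
t=4: x=[72.0000 72.0000 71.2850 58.5950 15.4050 2.5850 0.1300] k=[72 72 70 61 15 1 1]
t=5: x=[72.0000 71.8700 69.5450 58.5950 17.0800 1.9100 1.0000] k=[72 71 71 56 16 6 0]
t=6: x=[71.9350 71.0650 70.0250 54.3750 17.9500 6.2600 0.3900] k=[70 71 69 52 21 6 0]
t=7: x=[70.0650 70.8050 68.0250 51.0900 22.0400 6.5850 0.3900] k=[69 72 71 54 21 3 2]
t=8: x=[69.1950 71.7400 69.9600 52.9600 21.9750 4.1050 2.0650] k=[65 69 70 56 24 3 0]
t=9: x=[65.2600 68.8050 69.0250 54.8300 24.7150 4.1700 0.1950] k=[63 72 72 59 27 4 2]
t=10: x=[63.5850 71.4150 71.1550 57.7650 27.5850 5.3650 2.1300] k=[64 67 72 59 26 2 5]
t=11: x=[64.1950 67.1300 70.8300 57.7000 26.5850 3.7550 4.8050] k=[68 70 71 62 25 2 1]
t=12: x=[68.1300 69.9350 70.3500 60.1800 25.9100 3.4300 1.0650] k=[64 68 68 57 27 7 2]
t=13: x=[64.2600 67.7400 67.2850 55.7650 27.6500 7.9750 2.3250] k=[65 70 66 59 24 12 5]
t=14: x=[65.3250 69.4150 65.8050 57.1800 25.4950 12.3250 5.4550] k=[61 67 66 55 24 15 1]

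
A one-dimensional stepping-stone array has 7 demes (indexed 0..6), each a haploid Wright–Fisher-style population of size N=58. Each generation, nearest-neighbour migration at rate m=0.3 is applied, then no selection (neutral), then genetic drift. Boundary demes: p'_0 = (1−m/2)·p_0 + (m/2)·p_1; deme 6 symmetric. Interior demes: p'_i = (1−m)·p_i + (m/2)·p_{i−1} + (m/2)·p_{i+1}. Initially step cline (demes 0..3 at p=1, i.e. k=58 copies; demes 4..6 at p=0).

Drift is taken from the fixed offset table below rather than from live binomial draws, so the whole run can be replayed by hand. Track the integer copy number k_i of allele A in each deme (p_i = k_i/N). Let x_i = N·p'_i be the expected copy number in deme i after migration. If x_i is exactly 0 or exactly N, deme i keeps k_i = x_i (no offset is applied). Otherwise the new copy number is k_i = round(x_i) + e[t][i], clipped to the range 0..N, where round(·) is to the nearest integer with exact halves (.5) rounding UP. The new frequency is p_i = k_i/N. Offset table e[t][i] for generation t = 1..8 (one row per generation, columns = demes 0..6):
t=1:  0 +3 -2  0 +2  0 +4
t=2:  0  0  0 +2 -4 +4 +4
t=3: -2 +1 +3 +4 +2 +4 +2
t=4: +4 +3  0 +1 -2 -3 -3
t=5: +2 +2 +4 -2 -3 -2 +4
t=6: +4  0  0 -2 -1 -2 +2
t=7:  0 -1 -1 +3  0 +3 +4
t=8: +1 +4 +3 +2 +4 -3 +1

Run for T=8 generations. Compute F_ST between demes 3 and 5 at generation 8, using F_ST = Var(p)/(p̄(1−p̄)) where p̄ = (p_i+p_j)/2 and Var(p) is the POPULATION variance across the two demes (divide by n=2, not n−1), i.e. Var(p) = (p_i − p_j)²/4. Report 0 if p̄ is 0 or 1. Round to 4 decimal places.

0.3077

t=0: k=[58 58 58 58 0 0 0]
t=1: x=[58.0000 58.0000 58.0000 49.3000 8.7000 0.0000 0.0000] k=[58 58 58 49 11 0 0]
t=2: x=[58.0000 58.0000 56.6500 44.6500 15.0500 1.6500 0.0000] k=[58 58 57 47 11 6 0]
t=3: x=[58.0000 57.8500 55.6500 43.1000 15.6500 5.8500 0.9000] k=[58 58 58 47 18 10 3]
t=4: x=[58.0000 58.0000 56.3500 44.3000 21.1500 10.1500 4.0500] k=[58 58 56 45 19 7 1]
t=5: x=[58.0000 57.7000 54.6500 42.7500 21.1000 7.9000 1.9000] k=[58 58 58 41 18 6 6]
t=6: x=[58.0000 58.0000 55.4500 40.1000 19.6500 7.8000 6.0000] k=[58 58 55 38 19 6 8]
t=7: x=[58.0000 57.5500 52.9000 37.7000 19.9000 8.2500 7.7000] k=[58 57 52 41 20 11 12]
t=8: x=[57.8500 56.4000 51.1000 39.5000 21.8000 12.5000 11.8500] k=[58 58 54 42 26 10 13]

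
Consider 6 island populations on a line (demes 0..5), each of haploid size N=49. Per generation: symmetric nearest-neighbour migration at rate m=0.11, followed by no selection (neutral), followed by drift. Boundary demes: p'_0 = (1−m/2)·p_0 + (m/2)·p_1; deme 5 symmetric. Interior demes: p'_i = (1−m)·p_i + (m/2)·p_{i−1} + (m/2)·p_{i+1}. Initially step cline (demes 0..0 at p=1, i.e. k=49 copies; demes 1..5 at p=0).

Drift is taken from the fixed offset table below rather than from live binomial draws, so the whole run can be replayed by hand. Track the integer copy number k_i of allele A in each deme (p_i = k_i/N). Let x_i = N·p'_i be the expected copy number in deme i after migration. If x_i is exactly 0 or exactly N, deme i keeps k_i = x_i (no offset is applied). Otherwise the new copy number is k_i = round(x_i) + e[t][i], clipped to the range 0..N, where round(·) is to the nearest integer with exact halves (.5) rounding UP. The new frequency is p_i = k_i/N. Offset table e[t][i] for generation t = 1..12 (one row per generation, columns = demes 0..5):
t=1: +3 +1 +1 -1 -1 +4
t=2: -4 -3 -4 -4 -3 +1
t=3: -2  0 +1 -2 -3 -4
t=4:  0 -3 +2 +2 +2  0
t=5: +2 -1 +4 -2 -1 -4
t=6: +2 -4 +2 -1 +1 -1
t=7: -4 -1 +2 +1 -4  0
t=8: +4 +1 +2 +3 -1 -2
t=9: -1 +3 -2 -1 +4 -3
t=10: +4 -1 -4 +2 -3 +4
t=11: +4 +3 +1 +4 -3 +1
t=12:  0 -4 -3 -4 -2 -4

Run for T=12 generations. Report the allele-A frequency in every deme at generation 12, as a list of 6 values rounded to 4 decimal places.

t=0: k=[49 0 0 0 0 0]
t=1: x=[46.3050 2.6950 0.0000 0.0000 0.0000 0.0000] k=[49 4 0 0 0 0]
t=2: x=[46.5250 6.2550 0.2200 0.0000 0.0000 0.0000] k=[43 3 0 0 0 0]
t=3: x=[40.8000 5.0350 0.1650 0.0000 0.0000 0.0000] k=[39 5 1 0 0 0]
t=4: x=[37.1300 6.6500 1.1650 0.0550 0.0000 0.0000] k=[37 4 3 2 0 0]
t=5: x=[35.1850 5.7600 3.0000 1.9450 0.1100 0.0000] k=[37 5 7 0 0 0]
t=6: x=[35.2400 6.8700 6.5050 0.3850 0.0000 0.0000] k=[37 3 9 0 0 0]
t=7: x=[35.1300 5.2000 8.1750 0.4950 0.0000 0.0000] k=[31 4 10 1 0 0]
t=8: x=[29.5150 5.8150 9.1750 1.4400 0.0550 0.0000] k=[34 7 11 4 0 0]
t=9: x=[32.5150 8.7050 10.3950 4.1650 0.2200 0.0000] k=[32 12 8 3 4 0]
t=10: x=[30.9000 12.8800 7.9450 3.3300 3.7250 0.2200] k=[35 12 4 5 1 4]
t=11: x=[33.7350 12.8250 4.4950 4.7250 1.3850 3.8350] k=[38 16 5 9 0 5]
t=12: x=[36.7900 16.6050 5.8250 8.2850 0.7700 4.7250] k=[37 13 3 4 0 1]

[0.7551, 0.2653, 0.0612, 0.0816, 0.0000, 0.0204]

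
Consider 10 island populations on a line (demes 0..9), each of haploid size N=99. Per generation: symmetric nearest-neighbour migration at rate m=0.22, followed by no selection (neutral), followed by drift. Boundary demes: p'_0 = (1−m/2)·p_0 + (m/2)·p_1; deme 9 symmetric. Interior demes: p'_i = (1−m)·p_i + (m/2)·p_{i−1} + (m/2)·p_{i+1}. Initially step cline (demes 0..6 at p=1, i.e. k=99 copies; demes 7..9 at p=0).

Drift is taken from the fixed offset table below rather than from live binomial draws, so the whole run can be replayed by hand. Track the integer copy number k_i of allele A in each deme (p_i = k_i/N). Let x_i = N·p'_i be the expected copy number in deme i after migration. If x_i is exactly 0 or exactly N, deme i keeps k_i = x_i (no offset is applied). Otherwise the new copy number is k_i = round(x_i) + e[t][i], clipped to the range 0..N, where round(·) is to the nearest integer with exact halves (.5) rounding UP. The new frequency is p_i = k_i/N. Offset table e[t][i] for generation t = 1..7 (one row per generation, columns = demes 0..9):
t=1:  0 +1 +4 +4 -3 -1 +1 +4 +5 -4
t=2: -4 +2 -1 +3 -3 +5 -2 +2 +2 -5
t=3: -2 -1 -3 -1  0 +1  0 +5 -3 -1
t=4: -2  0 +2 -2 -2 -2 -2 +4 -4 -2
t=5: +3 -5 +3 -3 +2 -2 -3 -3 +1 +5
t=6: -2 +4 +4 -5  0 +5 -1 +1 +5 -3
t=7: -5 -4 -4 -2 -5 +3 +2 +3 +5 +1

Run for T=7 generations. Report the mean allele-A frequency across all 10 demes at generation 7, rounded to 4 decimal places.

t=0: k=[99 99 99 99 99 99 99 0 0 0]
t=1: x=[99.0000 99.0000 99.0000 99.0000 99.0000 99.0000 88.1100 10.8900 0.0000 0.0000] k=[99 99 99 99 99 99 89 15 0 0]
t=2: x=[99.0000 99.0000 99.0000 99.0000 99.0000 97.9000 81.9600 21.4900 1.6500 0.0000] k=[99 99 99 99 99 99 80 23 4 0]
t=3: x=[99.0000 99.0000 99.0000 99.0000 99.0000 96.9100 75.8200 27.1800 5.6500 0.4400] k=[99 99 99 99 99 98 76 32 3 0]
t=4: x=[99.0000 99.0000 99.0000 99.0000 98.8900 95.6900 73.5800 33.6500 5.8600 0.3300] k=[99 99 99 99 97 94 72 38 2 0]
t=5: x=[99.0000 99.0000 99.0000 98.7800 96.8900 91.9100 70.6800 37.7800 5.7400 0.2200] k=[99 99 99 96 99 90 68 35 7 5]
t=6: x=[99.0000 99.0000 98.6700 96.6600 97.6800 88.5700 66.7900 35.5500 9.8600 5.2200] k=[99 99 99 92 98 94 66 37 15 2]
t=7: x=[99.0000 99.0000 98.2300 93.4300 96.9000 91.3600 65.8900 37.7700 15.9900 3.4300] k=[99 99 94 91 92 94 68 41 21 4]

0.7101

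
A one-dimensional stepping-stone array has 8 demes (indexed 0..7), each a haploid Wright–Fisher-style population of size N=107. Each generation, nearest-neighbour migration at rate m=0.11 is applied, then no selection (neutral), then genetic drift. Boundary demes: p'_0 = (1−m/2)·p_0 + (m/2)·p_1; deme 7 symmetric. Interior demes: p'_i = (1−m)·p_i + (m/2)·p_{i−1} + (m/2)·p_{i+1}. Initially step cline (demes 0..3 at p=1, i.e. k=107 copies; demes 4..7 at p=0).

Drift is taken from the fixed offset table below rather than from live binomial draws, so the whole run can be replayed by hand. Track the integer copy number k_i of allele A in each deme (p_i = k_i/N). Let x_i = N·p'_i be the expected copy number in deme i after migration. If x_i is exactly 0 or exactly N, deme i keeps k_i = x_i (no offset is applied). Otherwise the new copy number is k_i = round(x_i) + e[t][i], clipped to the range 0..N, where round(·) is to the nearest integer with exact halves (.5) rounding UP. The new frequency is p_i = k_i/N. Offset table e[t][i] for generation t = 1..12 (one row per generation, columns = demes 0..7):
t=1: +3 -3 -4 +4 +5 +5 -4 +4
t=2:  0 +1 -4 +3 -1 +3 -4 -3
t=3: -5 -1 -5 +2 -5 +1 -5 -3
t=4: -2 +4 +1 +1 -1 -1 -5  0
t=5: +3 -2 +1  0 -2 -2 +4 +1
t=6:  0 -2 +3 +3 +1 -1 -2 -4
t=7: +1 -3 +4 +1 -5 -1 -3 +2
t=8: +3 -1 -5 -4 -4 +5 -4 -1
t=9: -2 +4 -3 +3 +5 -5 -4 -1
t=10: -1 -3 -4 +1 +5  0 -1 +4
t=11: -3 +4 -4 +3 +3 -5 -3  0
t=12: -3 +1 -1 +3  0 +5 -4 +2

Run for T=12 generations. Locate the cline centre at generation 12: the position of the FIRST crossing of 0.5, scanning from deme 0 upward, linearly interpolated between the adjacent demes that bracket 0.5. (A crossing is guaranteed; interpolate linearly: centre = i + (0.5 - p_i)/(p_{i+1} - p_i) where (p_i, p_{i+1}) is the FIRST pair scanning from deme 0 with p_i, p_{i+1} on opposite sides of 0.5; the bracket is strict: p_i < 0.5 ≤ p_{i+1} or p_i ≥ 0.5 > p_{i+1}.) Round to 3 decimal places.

t=0: k=[107 107 107 107 0 0 0 0]
t=1: x=[107.0000 107.0000 107.0000 101.1150 5.8850 0.0000 0.0000 0.0000] k=[107 107 107 105 11 0 0 0]
t=2: x=[107.0000 107.0000 106.8900 99.9400 15.5650 0.6050 0.0000 0.0000] k=[107 107 103 103 15 4 0 0]
t=3: x=[107.0000 106.7800 103.2200 98.1600 19.2350 4.3850 0.2200 0.0000] k=[107 106 98 100 14 5 0 0]
t=4: x=[106.9450 105.6150 98.5500 95.1600 18.2350 5.2200 0.2750 0.0000] k=[105 107 100 96 17 4 0 0]
t=5: x=[105.1100 106.5050 100.1650 91.8750 20.6300 4.4950 0.2200 0.0000] k=[107 105 101 92 19 2 4 0]
t=6: x=[106.8900 104.8900 100.7250 88.4800 22.0800 3.0450 3.6700 0.2200] k=[107 103 104 91 23 2 2 0]
t=7: x=[106.7800 103.2750 103.2300 87.9750 25.5850 3.1550 1.8900 0.1100] k=[107 100 107 89 21 2 0 2]
t=8: x=[106.6150 100.7700 105.6250 86.2500 23.6950 2.9350 0.2200 1.8900] k=[107 100 101 82 20 8 0 1]
t=9: x=[106.6150 100.4400 99.9000 79.6350 22.7500 8.2200 0.4950 0.9450] k=[105 104 97 83 28 3 0 0]
t=10: x=[104.9450 103.6700 96.6150 80.7450 29.6500 4.2100 0.1650 0.0000] k=[104 101 93 82 35 4 0 0]
t=11: x=[103.8350 100.7250 92.8350 80.0200 35.8800 5.4850 0.2200 0.0000] k=[101 105 89 83 39 0 0 0]
t=12: x=[101.2200 103.9000 89.5500 80.9100 39.2750 2.1450 0.0000 0.0000] k=[98 105 89 84 39 7 0 0]

3.678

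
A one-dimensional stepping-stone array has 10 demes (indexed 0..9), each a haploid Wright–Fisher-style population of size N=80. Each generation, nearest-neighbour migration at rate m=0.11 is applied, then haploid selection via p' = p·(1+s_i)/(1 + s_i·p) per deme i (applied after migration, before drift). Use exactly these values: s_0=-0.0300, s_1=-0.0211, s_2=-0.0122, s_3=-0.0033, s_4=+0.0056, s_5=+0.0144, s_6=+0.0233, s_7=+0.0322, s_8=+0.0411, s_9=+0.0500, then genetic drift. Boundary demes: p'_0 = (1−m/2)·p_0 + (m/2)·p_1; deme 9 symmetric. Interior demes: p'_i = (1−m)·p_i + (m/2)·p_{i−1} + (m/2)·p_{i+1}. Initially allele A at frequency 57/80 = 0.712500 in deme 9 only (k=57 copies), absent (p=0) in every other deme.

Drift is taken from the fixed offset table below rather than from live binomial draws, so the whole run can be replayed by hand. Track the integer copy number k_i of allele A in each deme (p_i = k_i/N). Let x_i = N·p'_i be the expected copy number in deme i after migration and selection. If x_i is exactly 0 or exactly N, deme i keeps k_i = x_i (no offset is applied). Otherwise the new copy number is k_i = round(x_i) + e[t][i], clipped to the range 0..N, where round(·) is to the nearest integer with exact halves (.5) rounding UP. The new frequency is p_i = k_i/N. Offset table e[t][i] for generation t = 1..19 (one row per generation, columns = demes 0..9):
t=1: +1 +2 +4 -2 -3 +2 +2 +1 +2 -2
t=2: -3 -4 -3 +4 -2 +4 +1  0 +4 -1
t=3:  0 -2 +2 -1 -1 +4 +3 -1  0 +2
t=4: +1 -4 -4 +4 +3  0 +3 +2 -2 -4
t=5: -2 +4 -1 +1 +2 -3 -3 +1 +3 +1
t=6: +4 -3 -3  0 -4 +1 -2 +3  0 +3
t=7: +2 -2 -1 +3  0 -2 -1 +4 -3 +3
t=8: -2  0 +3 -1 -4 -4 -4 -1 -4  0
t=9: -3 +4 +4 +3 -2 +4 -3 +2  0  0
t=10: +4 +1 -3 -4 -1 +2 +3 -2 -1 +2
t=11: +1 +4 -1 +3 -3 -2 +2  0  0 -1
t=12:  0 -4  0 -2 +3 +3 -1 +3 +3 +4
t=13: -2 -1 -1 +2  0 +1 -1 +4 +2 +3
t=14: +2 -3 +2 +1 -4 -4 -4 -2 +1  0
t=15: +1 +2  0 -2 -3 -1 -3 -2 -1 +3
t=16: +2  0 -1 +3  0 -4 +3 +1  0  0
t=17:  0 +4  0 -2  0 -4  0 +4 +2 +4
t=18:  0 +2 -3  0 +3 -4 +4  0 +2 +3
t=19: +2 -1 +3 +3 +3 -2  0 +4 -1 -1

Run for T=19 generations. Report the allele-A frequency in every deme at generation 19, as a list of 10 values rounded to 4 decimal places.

t=0: k=[0 0 0 0 0 0 0 0 0 57]
t=1: x=[0.0000 0.0000 0.0000 0.0000 0.0000 0.0000 0.0000 0.0000 3.2586 54.7162] k=[0 0 0 0 0 0 0 0 5 53]
t=2: x=[0.0000 0.0000 0.0000 0.0000 0.0000 0.0000 0.0000 0.2838 7.6388 51.2645] k=[0 0 0 0 0 0 0 0 12 50]
t=3: x=[0.0000 0.0000 0.0000 0.0000 0.0000 0.0000 0.0000 0.6811 13.8862 48.8430] k=[0 0 0 0 0 0 0 0 14 51]
t=4: x=[0.0000 0.0000 0.0000 0.0000 0.0000 0.0000 0.0000 0.7945 15.7687 49.8866] k=[0 0 0 0 0 0 0 3 14 46]
t=5: x=[0.0000 0.0000 0.0000 0.0000 0.0000 0.0000 0.1688 3.5459 15.6560 45.2022] k=[0 0 0 0 0 0 0 5 19 46]
t=6: x=[0.0000 0.0000 0.0000 0.0000 0.0000 0.0000 0.2814 5.6594 20.3195 45.4755] k=[0 0 0 0 0 0 0 9 20 48]
t=7: x=[0.0000 0.0000 0.0000 0.0000 0.0000 0.0000 0.5065 9.3690 21.5635 47.4064] k=[0 0 0 0 0 0 0 13 19 50]
t=8: x=[0.0000 0.0000 0.0000 0.0000 0.0000 0.0000 0.7315 12.9554 20.9927 49.2240] k=[0 0 0 0 0 0 0 12 17 49]
t=9: x=[0.0000 0.0000 0.0000 0.0000 0.0000 0.0000 0.6752 11.9332 19.0637 48.1795] k=[0 0 0 0 0 0 0 14 19 48]
t=10: x=[0.0000 0.0000 0.0000 0.0000 0.0000 0.0000 0.7878 13.8645 20.9366 47.3519] k=[0 0 0 0 0 0 4 12 20 49]
t=11: x=[0.0000 0.0000 0.0000 0.0000 0.0000 0.2232 4.3130 12.3269 21.7877 48.3429] k=[0 0 0 0 0 0 6 12 22 47]
t=12: x=[0.0000 0.0000 0.0000 0.0000 0.0000 0.3347 6.1291 12.5517 23.4877 46.5780] k=[0 0 0 0 0 3 5 16 26 51]
t=13: x=[0.0000 0.0000 0.0000 0.0000 0.1659 2.9858 5.6140 16.3535 27.5479 50.5388] k=[0 0 0 0 0 4 5 20 30 54]
t=14: x=[0.0000 0.0000 0.0000 0.0000 0.2212 3.8875 5.8945 20.1998 31.5361 53.5508] k=[0 0 0 0 0 0 2 18 33 54]
t=15: x=[0.0000 0.0000 0.0000 0.0000 0.0000 0.1116 2.8323 18.3900 34.1157 53.7132] k=[0 0 0 0 0 0 0 16 33 57]
t=16: x=[0.0000 0.0000 0.0000 0.0000 0.0000 0.0000 0.9003 16.4656 34.1710 56.4979] k=[0 0 0 0 0 0 4 17 34 56]
t=17: x=[0.0000 0.0000 0.0000 0.0000 0.0000 0.2232 4.5937 17.6521 35.0662 55.6247] k=[0 0 0 0 0 0 5 22 37 60]
t=18: x=[0.0000 0.0000 0.0000 0.0000 0.0000 0.2789 5.7823 22.3975 38.2432 59.4880] k=[0 0 0 0 0 0 10 22 40 62]
t=19: x=[0.0000 0.0000 0.0000 0.0000 0.0000 0.5579 10.3152 22.8437 41.0253 61.4931] k=[0 0 0 0 0 0 10 27 40 60]

[0.0000, 0.0000, 0.0000, 0.0000, 0.0000, 0.0000, 0.1250, 0.3375, 0.5000, 0.7500]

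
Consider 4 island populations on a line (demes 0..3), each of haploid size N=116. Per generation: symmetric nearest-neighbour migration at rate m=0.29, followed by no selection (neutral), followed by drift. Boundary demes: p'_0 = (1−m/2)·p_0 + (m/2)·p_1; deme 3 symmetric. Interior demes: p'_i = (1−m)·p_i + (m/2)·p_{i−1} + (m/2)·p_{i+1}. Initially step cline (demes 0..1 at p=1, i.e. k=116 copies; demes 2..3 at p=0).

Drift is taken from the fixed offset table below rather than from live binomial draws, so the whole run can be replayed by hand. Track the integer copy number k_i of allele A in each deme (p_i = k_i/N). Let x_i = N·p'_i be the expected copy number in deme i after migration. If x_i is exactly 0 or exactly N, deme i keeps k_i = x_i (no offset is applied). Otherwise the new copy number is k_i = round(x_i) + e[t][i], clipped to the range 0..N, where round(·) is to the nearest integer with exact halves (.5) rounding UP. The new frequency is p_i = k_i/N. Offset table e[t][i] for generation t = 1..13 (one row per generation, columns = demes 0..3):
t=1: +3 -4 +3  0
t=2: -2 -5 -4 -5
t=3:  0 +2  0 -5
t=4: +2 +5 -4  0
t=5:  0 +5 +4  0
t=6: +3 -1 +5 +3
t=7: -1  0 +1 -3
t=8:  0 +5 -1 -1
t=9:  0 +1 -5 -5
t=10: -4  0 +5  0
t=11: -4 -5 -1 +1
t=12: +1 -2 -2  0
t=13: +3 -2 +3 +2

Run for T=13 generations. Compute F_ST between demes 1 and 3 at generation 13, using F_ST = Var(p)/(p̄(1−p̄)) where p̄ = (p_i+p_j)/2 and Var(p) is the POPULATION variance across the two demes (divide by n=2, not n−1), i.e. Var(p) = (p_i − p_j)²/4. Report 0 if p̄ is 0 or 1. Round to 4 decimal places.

0.0738

t=0: k=[116 116 0 0]
t=1: x=[116.0000 99.1800 16.8200 0.0000] k=[116 95 20 0]
t=2: x=[112.9550 87.1700 27.9750 2.9000] k=[111 82 24 0]
t=3: x=[106.7950 77.7950 28.9300 3.4800] k=[107 80 29 0]
t=4: x=[103.0850 76.5200 32.1900 4.2050] k=[105 82 28 4]
t=5: x=[101.6650 77.5050 32.3500 7.4800] k=[102 83 36 7]
t=6: x=[99.2450 78.9400 38.6100 11.2050] k=[102 78 44 14]
t=7: x=[98.5200 76.5500 44.5800 18.3500] k=[98 77 46 15]
t=8: x=[94.9550 75.5500 46.0000 19.4950] k=[95 81 45 18]
t=9: x=[92.9700 77.8100 46.3050 21.9150] k=[93 79 41 17]
t=10: x=[90.9700 75.5200 43.0300 20.4800] k=[87 76 48 20]
t=11: x=[85.4050 73.5350 48.0000 24.0600] k=[81 69 47 25]
t=12: x=[79.2600 67.5500 47.0000 28.1900] k=[80 66 45 28]
t=13: x=[77.9700 64.9850 45.5800 30.4650] k=[81 63 49 32]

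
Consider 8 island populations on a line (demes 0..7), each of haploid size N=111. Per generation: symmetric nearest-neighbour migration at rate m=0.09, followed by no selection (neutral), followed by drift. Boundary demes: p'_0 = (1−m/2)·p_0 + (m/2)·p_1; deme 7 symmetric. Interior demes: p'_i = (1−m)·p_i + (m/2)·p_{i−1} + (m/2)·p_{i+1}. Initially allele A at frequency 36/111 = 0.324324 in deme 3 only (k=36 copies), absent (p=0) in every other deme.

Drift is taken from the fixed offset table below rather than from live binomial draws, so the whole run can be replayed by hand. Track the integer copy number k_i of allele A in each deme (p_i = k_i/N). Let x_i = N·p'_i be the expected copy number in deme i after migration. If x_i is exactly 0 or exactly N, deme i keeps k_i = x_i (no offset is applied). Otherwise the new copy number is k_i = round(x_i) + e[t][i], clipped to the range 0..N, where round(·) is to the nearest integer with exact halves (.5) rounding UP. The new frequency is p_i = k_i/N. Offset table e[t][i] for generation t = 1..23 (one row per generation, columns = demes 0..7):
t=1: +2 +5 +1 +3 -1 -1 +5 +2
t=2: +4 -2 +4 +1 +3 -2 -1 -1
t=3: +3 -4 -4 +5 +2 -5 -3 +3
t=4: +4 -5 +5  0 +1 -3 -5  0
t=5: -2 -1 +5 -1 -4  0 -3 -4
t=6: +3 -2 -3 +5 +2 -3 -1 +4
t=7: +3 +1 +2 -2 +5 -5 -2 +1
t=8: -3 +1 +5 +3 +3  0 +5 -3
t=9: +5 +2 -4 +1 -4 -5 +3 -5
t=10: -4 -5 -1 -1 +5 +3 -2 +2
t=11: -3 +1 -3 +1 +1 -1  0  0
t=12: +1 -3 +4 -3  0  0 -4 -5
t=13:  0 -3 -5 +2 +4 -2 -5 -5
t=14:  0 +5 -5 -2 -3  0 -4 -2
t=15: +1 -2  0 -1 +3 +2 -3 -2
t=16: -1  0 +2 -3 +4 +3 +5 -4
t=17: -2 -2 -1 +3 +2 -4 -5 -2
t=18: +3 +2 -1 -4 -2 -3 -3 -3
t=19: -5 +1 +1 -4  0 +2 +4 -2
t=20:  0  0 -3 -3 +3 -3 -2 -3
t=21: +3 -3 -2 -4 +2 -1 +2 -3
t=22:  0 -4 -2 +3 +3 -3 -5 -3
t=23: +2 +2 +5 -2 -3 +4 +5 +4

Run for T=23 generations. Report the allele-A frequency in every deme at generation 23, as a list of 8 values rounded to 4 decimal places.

[0.0450, 0.0180, 0.0631, 0.0721, 0.1892, 0.0721, 0.0450, 0.0000]

t=0: k=[0 0 0 36 0 0 0 0]
t=1: x=[0.0000 0.0000 1.6200 32.7600 1.6200 0.0000 0.0000 0.0000] k=[0 0 3 36 1 0 0 0]
t=2: x=[0.0000 0.1350 4.3500 32.9400 2.5300 0.0450 0.0000 0.0000] k=[0 0 8 34 6 0 0 0]
t=3: x=[0.0000 0.3600 8.8100 31.5700 6.9900 0.2700 0.0000 0.0000] k=[0 0 5 37 9 0 0 0]
t=4: x=[0.0000 0.2250 6.2150 34.3000 9.8550 0.4050 0.0000 0.0000] k=[0 0 11 34 11 0 0 0]
t=5: x=[0.0000 0.4950 11.5400 31.9300 11.5400 0.4950 0.0000 0.0000] k=[0 0 17 31 8 0 0 0]
t=6: x=[0.0000 0.7650 16.8650 29.3350 8.6750 0.3600 0.0000 0.0000] k=[0 0 14 34 11 0 0 0]
t=7: x=[0.0000 0.6300 14.2700 32.0650 11.5400 0.4950 0.0000 0.0000] k=[0 2 16 30 17 0 0 0]
t=8: x=[0.0900 2.5400 16.0000 28.7850 16.8200 0.7650 0.0000 0.0000] k=[0 4 21 32 20 1 0 0]
t=9: x=[0.1800 4.5850 20.7300 30.9650 19.6850 1.8100 0.0450 0.0000] k=[5 7 17 32 16 0 3 0]
t=10: x=[5.0900 7.3600 17.2250 30.6050 16.0000 0.8550 2.7300 0.1350] k=[1 2 16 30 21 4 1 2]
t=11: x=[1.0450 2.5850 16.0000 28.9650 20.6400 4.6300 1.1800 1.9550] k=[0 4 13 30 22 4 1 2]
t=12: x=[0.1800 4.2250 13.3600 28.8750 21.5500 4.6750 1.1800 1.9550] k=[1 1 17 26 22 5 0 0]
t=13: x=[1.0000 1.7200 16.6850 25.4150 21.4150 5.5400 0.2250 0.0000] k=[1 0 12 27 25 4 0 0]
t=14: x=[0.9550 0.5850 12.1350 26.2350 24.1450 4.7650 0.1800 0.0000] k=[1 6 7 24 21 5 0 0]
t=15: x=[1.2250 5.8200 7.7200 23.1000 20.4150 5.4950 0.2250 0.0000] k=[2 4 8 22 23 7 0 0]
t=16: x=[2.0900 4.0900 8.4500 21.4150 22.2350 7.4050 0.3150 0.0000] k=[1 4 10 18 26 10 5 0]
t=17: x=[1.1350 4.1350 10.0900 18.0000 24.9200 10.4950 5.0000 0.2250] k=[0 2 9 21 27 6 0 0]
t=18: x=[0.0900 2.2250 9.2250 20.7300 25.7850 6.6750 0.2700 0.0000] k=[3 4 8 17 24 4 0 0]
t=19: x=[3.0450 4.1350 8.2250 16.9100 22.7850 4.7200 0.1800 0.0000] k=[0 5 9 13 23 7 4 0]
t=20: x=[0.2250 4.9550 9.0000 13.2700 21.8300 7.5850 3.9550 0.1800] k=[0 5 6 10 25 5 2 0]
t=21: x=[0.2250 4.8200 6.1350 10.4950 23.4250 5.7650 2.0450 0.0900] k=[3 2 4 6 25 5 4 0]
t=22: x=[2.9550 2.1350 4.0000 6.7650 23.2450 5.8550 3.8650 0.1800] k=[3 0 2 10 26 3 0 0]
t=23: x=[2.8650 0.2250 2.2700 10.3600 24.2450 3.9000 0.1350 0.0000] k=[5 2 7 8 21 8 5 0]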